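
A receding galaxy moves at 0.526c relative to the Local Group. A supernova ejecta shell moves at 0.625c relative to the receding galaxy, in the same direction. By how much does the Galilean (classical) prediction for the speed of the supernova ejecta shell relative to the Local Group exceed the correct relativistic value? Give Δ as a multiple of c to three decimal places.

Δ = 0.285c

Galilean: u_cl = 0.625 + 0.526 = 1.1510.
Relativistic: u_rel = (0.625 + 0.526) / (1 + 0.625·0.526) = 1.1510/1.3288 = 0.8662.
Δ = 1.1510 − 0.8662 = 0.2848.
(The classical prediction exceeds c; the relativistic result does not.)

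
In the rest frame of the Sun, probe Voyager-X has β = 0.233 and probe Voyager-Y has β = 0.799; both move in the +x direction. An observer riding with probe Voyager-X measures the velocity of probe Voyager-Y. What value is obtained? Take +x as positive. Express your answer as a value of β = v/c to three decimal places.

β = +0.695

β_A = 0.233, β_B = 0.799.
Transform to A's frame with the inverse velocity-addition law: u' = (u − v)/(1 − uv/c²), taking u = β_B and v = β_A.
u' = (0.799 − 0.233) / (1 − (0.233)(0.799)) = 0.5660/0.8138 = 0.6955.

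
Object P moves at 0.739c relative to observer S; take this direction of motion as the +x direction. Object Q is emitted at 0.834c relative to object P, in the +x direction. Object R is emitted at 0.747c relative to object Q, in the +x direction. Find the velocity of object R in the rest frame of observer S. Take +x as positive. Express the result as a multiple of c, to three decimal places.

0.996c

Apply u = (u' + v)/(1 + u'v/c²) successively, working outward toward observer S.
Start: velocity of object P relative to observer S = 0.7390c.
Compose with object Q (u' = 0.834 in object P frame): u_1 = (0.834 + 0.739) / (1 + 0.834·0.739) = 1.5730/1.6163 = 0.9732.
Compose with object R (u' = 0.747 in object Q frame): u_2 = (0.747 + 0.973) / (1 + 0.747·0.973) = 1.7202/1.7270 = 0.9961.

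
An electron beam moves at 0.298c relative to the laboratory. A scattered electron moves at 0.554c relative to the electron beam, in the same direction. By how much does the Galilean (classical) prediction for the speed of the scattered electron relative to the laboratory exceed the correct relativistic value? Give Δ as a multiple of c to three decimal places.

Δ = 0.121c

Galilean: u_cl = 0.554 + 0.298 = 0.8520.
Relativistic: u_rel = (0.554 + 0.298) / (1 + 0.554·0.298) = 0.8520/1.1651 = 0.7313.
Δ = 0.8520 − 0.7313 = 0.1207.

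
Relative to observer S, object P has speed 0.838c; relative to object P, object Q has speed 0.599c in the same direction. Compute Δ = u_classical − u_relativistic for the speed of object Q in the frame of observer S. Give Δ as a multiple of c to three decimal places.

Δ = 0.480c

Galilean: u_cl = 0.599 + 0.838 = 1.4370.
Relativistic: u_rel = (0.599 + 0.838) / (1 + 0.599·0.838) = 1.4370/1.5020 = 0.9567.
Δ = 1.4370 − 0.9567 = 0.4803.
(The classical prediction exceeds c; the relativistic result does not.)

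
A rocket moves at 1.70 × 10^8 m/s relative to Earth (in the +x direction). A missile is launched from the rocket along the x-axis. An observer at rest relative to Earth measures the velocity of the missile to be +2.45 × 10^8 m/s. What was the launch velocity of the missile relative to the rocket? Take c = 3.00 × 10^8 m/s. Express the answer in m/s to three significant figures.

v = 0.567c, u = 0.817c.
Invert the composition law: u' = (u − v)/(1 − uv/c²).
u' = (0.817 − 0.567) / (1 − (0.817)(0.567)) = 0.2500/0.5372 = 0.4654.
u' = 0.4654 × 3.00 × 10^8 m/s.

+1.40 × 10^8 m/s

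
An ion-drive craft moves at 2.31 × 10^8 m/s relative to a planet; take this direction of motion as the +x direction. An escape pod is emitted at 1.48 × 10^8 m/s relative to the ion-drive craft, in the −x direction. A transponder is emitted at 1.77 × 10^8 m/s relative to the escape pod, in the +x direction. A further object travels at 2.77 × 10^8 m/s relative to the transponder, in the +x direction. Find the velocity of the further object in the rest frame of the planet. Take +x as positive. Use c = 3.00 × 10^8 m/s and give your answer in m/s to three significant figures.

+2.98 × 10^8 m/s

Apply u = (u' + v)/(1 + u'v/c²) successively, working outward toward the planet.
(Dividing each given speed by c = 3.00 × 10^8 m/s to work in units of c.)
Start: velocity of the ion-drive craft relative to the planet = 0.7700c.
Compose with the escape pod (u' = -0.493 in the ion-drive craft frame): u_1 = (-0.493 + 0.770) / (1 + (-0.493)·0.770) = 0.2767/0.6201 = 0.4461.
Compose with the transponder (u' = 0.590 in the escape pod frame): u_2 = (0.590 + 0.446) / (1 + 0.590·0.446) = 1.0361/1.2632 = 0.8202.
Compose with the further object (u' = 0.923 in the transponder frame): u_3 = (0.923 + 0.820) / (1 + 0.923·0.820) = 1.7436/1.7574 = 0.9922.
So u = 0.9922 × 3.00 × 10^8 m/s.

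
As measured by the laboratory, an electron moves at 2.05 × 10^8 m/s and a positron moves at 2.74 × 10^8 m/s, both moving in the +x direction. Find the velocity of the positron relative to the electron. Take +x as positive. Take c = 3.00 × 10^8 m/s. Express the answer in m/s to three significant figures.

β_A = 0.683, β_B = 0.913 (dividing each by c = 3.00 × 10^8 m/s).
Transform to A's frame with the inverse velocity-addition law: u' = (u − v)/(1 − uv/c²), taking u = β_B and v = β_A.
u' = (0.913 − 0.683) / (1 − (0.683)(0.913)) = 0.2300/0.3759 = 0.6119.
u' = 0.6119 × 3.00 × 10^8 m/s.

+1.84 × 10^8 m/s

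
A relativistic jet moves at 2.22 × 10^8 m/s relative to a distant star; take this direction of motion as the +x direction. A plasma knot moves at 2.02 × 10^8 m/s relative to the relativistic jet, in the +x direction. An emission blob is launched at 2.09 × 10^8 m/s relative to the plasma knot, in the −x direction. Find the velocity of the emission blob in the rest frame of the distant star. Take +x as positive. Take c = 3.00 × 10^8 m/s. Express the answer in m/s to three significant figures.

Apply u = (u' + v)/(1 + u'v/c²) successively, working outward toward the distant star.
(Dividing each given speed by c = 3.00 × 10^8 m/s to work in units of c.)
Start: velocity of the relativistic jet relative to the distant star = 0.7400c.
Compose with the plasma knot (u' = 0.673 in the relativistic jet frame): u_1 = (0.673 + 0.740) / (1 + 0.673·0.740) = 1.4133/1.4983 = 0.9433.
Compose with the emission blob (u' = -0.697 in the plasma knot frame): u_2 = (-0.697 + 0.943) / (1 + (-0.697)·0.943) = 0.2466/0.3428 = 0.7194.
So u = 0.7194 × 3.00 × 10^8 m/s.

+2.16 × 10^8 m/s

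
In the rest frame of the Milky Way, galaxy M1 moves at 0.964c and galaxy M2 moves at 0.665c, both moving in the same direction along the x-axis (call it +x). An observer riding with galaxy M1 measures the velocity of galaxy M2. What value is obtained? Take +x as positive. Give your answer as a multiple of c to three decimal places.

β_A = 0.964, β_B = 0.665.
Transform to A's frame with the inverse velocity-addition law: u' = (u − v)/(1 − uv/c²), taking u = β_B and v = β_A.
u' = (0.665 − 0.964) / (1 − (0.964)(0.665)) = -0.2990/0.3589 = -0.8330.

-0.833c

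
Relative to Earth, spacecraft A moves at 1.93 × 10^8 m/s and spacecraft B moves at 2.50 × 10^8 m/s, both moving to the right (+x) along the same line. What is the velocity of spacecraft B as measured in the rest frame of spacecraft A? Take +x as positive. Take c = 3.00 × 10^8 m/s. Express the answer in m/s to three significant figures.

β_A = 0.643, β_B = 0.833 (dividing each by c = 3.00 × 10^8 m/s).
Transform to A's frame with the inverse velocity-addition law: u' = (u − v)/(1 − uv/c²), taking u = β_B and v = β_A.
u' = (0.833 − 0.643) / (1 − (0.643)(0.833)) = 0.1900/0.4639 = 0.4096.
u' = 0.4096 × 3.00 × 10^8 m/s.

+1.23 × 10^8 m/s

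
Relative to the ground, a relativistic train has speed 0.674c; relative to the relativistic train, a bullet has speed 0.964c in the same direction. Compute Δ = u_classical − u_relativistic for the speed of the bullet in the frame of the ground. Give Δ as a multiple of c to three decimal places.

Δ = 0.645c

Galilean: u_cl = 0.964 + 0.674 = 1.6380.
Relativistic: u_rel = (0.964 + 0.674) / (1 + 0.964·0.674) = 1.6380/1.6497 = 0.9929.
Δ = 1.6380 − 0.9929 = 0.6451.
(The classical prediction exceeds c; the relativistic result does not.)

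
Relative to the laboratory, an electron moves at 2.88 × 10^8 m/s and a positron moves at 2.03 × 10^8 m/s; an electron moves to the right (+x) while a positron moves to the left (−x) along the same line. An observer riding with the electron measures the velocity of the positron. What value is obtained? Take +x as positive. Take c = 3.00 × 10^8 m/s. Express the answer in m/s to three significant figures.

-2.98 × 10^8 m/s

β_A = 0.960, β_B = -0.677 (dividing each by c = 3.00 × 10^8 m/s).
Transform to A's frame with the inverse velocity-addition law: u' = (u − v)/(1 − uv/c²), taking u = β_B and v = β_A.
u' = (-0.677 − 0.960) / (1 − (0.960)(-0.677)) = -1.6367/1.6496 = -0.9922.
u' = -0.9922 × 3.00 × 10^8 m/s.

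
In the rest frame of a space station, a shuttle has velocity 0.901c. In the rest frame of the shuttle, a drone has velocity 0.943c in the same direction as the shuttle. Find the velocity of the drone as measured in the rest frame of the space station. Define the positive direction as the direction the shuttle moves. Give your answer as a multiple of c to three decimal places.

0.997c

With v = 0.901 and u' = 0.943 (in units of c),
u = (u' + v)/(1 + u'v/c²):
u = (0.943 + 0.901) / (1 + 0.943·0.901) = 1.8440/1.8496 = 0.9969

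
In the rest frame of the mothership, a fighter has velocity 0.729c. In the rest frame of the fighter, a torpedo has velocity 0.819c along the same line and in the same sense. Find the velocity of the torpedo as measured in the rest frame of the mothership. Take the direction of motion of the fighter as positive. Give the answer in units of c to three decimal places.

0.969c

With v = 0.729 and u' = 0.819 (in units of c),
u = (u' + v)/(1 + u'v/c²):
u = (0.819 + 0.729) / (1 + 0.819·0.729) = 1.5480/1.5971 = 0.9693
(Galilean addition would give +1.548c, exceeding c.)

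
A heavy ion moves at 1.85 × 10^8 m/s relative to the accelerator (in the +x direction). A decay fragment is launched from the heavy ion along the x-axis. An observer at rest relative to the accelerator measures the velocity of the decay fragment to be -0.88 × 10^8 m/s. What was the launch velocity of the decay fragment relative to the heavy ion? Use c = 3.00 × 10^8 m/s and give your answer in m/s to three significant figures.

-2.31 × 10^8 m/s

v = 0.617c, u = -0.293c.
Invert the composition law: u' = (u − v)/(1 − uv/c²).
u' = (-0.293 − 0.617) / (1 − (-0.293)(0.617)) = -0.9100/1.1809 = -0.7706.
u' = -0.7706 × 3.00 × 10^8 m/s.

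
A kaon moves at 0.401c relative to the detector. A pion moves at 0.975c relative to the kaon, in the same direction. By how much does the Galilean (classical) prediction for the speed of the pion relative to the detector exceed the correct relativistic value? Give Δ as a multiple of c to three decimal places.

Galilean: u_cl = 0.975 + 0.401 = 1.3760.
Relativistic: u_rel = (0.975 + 0.401) / (1 + 0.975·0.401) = 1.3760/1.3910 = 0.9892.
Δ = 1.3760 − 0.9892 = 0.3868.
(The classical prediction exceeds c; the relativistic result does not.)

Δ = 0.387c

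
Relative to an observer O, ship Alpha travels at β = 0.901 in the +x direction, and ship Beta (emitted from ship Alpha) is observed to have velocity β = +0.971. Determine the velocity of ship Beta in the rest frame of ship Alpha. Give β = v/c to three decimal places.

Invert the composition law: u' = (u − v)/(1 − uv/c²).
u' = (0.971 − 0.901) / (1 − (0.971)(0.901)) = 0.0700/0.1251 = 0.5594.

β = +0.559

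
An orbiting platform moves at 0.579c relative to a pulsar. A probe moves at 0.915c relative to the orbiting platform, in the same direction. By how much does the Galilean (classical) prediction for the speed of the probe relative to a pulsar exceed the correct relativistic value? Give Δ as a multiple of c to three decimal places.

Galilean: u_cl = 0.915 + 0.579 = 1.4940.
Relativistic: u_rel = (0.915 + 0.579) / (1 + 0.915·0.579) = 1.4940/1.5298 = 0.9766.
Δ = 1.4940 − 0.9766 = 0.5174.
(The classical prediction exceeds c; the relativistic result does not.)

Δ = 0.517c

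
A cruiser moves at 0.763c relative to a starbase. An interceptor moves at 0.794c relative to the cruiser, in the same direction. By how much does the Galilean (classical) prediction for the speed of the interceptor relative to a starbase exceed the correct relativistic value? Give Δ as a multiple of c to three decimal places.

Galilean: u_cl = 0.794 + 0.763 = 1.5570.
Relativistic: u_rel = (0.794 + 0.763) / (1 + 0.794·0.763) = 1.5570/1.6058 = 0.9696.
Δ = 1.5570 − 0.9696 = 0.5874.
(The classical prediction exceeds c; the relativistic result does not.)

Δ = 0.587c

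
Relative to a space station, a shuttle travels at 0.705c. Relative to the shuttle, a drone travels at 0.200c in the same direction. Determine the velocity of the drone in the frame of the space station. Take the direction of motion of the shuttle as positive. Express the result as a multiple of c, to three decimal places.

With v = 0.705 and u' = 0.200 (in units of c),
u = (u' + v)/(1 + u'v/c²):
u = (0.200 + 0.705) / (1 + 0.200·0.705) = 0.9050/1.1410 = 0.7932

0.793c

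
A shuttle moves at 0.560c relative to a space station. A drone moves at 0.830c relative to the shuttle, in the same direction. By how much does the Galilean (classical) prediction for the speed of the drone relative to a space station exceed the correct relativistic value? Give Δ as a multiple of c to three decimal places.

Δ = 0.441c

Galilean: u_cl = 0.830 + 0.560 = 1.3900.
Relativistic: u_rel = (0.830 + 0.560) / (1 + 0.830·0.560) = 1.3900/1.4648 = 0.9489.
Δ = 1.3900 − 0.9489 = 0.4411.
(The classical prediction exceeds c; the relativistic result does not.)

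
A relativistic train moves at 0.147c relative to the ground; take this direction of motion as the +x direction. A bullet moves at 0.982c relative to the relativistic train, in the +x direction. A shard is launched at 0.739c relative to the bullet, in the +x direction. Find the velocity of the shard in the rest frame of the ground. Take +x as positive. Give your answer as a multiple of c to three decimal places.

Apply u = (u' + v)/(1 + u'v/c²) successively, working outward toward the ground.
Start: velocity of the relativistic train relative to the ground = 0.1470c.
Compose with the bullet (u' = 0.982 in the relativistic train frame): u_1 = (0.982 + 0.147) / (1 + 0.982·0.147) = 1.1290/1.1444 = 0.9866.
Compose with the shard (u' = 0.739 in the bullet frame): u_2 = (0.739 + 0.987) / (1 + 0.739·0.987) = 1.7256/1.7291 = 0.9980.

0.998c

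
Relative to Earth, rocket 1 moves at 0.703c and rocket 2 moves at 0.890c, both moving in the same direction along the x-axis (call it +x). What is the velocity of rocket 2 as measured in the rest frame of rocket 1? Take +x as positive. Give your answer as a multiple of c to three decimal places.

+0.500c

β_A = 0.703, β_B = 0.890.
Transform to A's frame with the inverse velocity-addition law: u' = (u − v)/(1 − uv/c²), taking u = β_B and v = β_A.
u' = (0.890 − 0.703) / (1 − (0.703)(0.890)) = 0.1870/0.3743 = 0.4996.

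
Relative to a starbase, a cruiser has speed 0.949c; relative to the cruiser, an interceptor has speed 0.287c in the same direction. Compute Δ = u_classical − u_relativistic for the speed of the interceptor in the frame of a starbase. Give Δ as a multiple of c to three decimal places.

Δ = 0.265c

Galilean: u_cl = 0.287 + 0.949 = 1.2360.
Relativistic: u_rel = (0.287 + 0.949) / (1 + 0.287·0.949) = 1.2360/1.2724 = 0.9714.
Δ = 1.2360 − 0.9714 = 0.2646.
(The classical prediction exceeds c; the relativistic result does not.)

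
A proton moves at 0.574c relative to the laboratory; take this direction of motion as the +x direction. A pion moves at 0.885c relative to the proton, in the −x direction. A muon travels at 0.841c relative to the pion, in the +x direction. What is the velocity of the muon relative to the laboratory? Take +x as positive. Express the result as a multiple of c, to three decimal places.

Apply u = (u' + v)/(1 + u'v/c²) successively, working outward toward the laboratory.
Start: velocity of the proton relative to the laboratory = 0.5740c.
Compose with the pion (u' = -0.885 in the proton frame): u_1 = (-0.885 + 0.574) / (1 + (-0.885)·0.574) = -0.3110/0.4920 = -0.6321.
Compose with the muon (u' = 0.841 in the pion frame): u_2 = (0.841 + (-0.632)) / (1 + 0.841·(-0.632)) = 0.2089/0.4684 = 0.4460.

+0.446c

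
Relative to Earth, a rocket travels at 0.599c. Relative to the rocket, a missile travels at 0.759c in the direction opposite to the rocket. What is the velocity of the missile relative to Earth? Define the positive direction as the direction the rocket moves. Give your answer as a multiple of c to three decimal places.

-0.293c

With v = 0.599 and u' = -0.759 (in units of c),
u = (u' + v)/(1 + u'v/c²):
u = (-0.759 + 0.599) / (1 + (-0.759)·0.599) = -0.1600/0.5454 = -0.2934
(Galilean addition would give -0.160c.)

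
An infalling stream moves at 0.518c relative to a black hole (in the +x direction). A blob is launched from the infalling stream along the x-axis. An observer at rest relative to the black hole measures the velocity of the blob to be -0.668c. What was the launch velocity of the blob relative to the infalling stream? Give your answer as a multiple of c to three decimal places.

Invert the composition law: u' = (u − v)/(1 − uv/c²).
u' = (-0.668 − 0.518) / (1 − (-0.668)(0.518)) = -1.1860/1.3460 = -0.8811.

-0.881c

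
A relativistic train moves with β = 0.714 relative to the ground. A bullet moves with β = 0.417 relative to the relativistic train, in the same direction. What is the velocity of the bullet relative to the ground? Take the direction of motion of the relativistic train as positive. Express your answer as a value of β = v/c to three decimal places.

β = 0.872

With v = 0.714 and u' = 0.417 (in units of c),
u = (u' + v)/(1 + u'v/c²):
u = (0.417 + 0.714) / (1 + 0.417·0.714) = 1.1310/1.2977 = 0.8715
(Galilean addition would give +1.131c, exceeding c.)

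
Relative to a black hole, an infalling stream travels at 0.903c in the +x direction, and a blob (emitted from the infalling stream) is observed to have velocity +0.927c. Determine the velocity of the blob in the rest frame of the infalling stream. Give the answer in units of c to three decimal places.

Invert the composition law: u' = (u − v)/(1 − uv/c²).
u' = (0.927 − 0.903) / (1 − (0.927)(0.903)) = 0.0240/0.1629 = 0.1473.

+0.147c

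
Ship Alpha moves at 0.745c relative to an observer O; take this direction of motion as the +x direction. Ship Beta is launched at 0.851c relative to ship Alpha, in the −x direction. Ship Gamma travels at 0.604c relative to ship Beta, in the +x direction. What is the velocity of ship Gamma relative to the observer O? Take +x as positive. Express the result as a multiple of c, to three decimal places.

Apply u = (u' + v)/(1 + u'v/c²) successively, working outward toward the observer O.
Start: velocity of ship Alpha relative to the observer O = 0.7450c.
Compose with ship Beta (u' = -0.851 in ship Alpha frame): u_1 = (-0.851 + 0.745) / (1 + (-0.851)·0.745) = -0.1060/0.3660 = -0.2896.
Compose with ship Gamma (u' = 0.604 in ship Beta frame): u_2 = (0.604 + (-0.290)) / (1 + 0.604·(-0.290)) = 0.3144/0.8251 = 0.3810.

+0.381c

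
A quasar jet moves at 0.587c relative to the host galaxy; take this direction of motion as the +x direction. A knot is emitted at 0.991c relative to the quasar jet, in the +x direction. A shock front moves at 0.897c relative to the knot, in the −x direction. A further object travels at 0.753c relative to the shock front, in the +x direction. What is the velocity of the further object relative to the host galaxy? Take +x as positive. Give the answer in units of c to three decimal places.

+0.994c

Apply u = (u' + v)/(1 + u'v/c²) successively, working outward toward the host galaxy.
Start: velocity of the quasar jet relative to the host galaxy = 0.5870c.
Compose with the knot (u' = 0.991 in the quasar jet frame): u_1 = (0.991 + 0.587) / (1 + 0.991·0.587) = 1.5780/1.5817 = 0.9977.
Compose with the shock front (u' = -0.897 in the knot frame): u_2 = (-0.897 + 0.998) / (1 + (-0.897)·0.998) = 0.1007/0.1051 = 0.9576.
Compose with the further object (u' = 0.753 in the shock front frame): u_3 = (0.753 + 0.958) / (1 + 0.753·0.958) = 1.7106/1.7211 = 0.9939.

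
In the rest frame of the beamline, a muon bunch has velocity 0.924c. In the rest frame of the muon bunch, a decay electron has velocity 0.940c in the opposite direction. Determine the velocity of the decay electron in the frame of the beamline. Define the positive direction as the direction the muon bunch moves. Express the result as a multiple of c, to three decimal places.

With v = 0.924 and u' = -0.940 (in units of c),
u = (u' + v)/(1 + u'v/c²):
u = (-0.940 + 0.924) / (1 + (-0.940)·0.924) = -0.0160/0.1314 = -0.1217

-0.122c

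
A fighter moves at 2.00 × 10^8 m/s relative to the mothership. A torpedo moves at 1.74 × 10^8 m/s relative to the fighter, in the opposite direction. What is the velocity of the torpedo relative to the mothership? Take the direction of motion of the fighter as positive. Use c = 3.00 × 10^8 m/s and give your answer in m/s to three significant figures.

+4.24 × 10^7 m/s

In units of c (dividing by 3.00 × 10^8 m/s): v = 0.667, u' = -0.580.
u = (u' + v)/(1 + u'v/c²):
u = (-0.580 + 0.667) / (1 + (-0.580)·0.667) = 0.0867/0.6133 = 0.1413
Converting back: u = 0.1413 × 3.00 × 10^8 m/s.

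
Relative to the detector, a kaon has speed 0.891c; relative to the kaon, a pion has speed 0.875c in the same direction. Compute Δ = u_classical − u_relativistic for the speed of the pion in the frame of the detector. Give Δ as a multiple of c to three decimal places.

Galilean: u_cl = 0.875 + 0.891 = 1.7660.
Relativistic: u_rel = (0.875 + 0.891) / (1 + 0.875·0.891) = 1.7660/1.7796 = 0.9923.
Δ = 1.7660 − 0.9923 = 0.7737.
(The classical prediction exceeds c; the relativistic result does not.)

Δ = 0.774c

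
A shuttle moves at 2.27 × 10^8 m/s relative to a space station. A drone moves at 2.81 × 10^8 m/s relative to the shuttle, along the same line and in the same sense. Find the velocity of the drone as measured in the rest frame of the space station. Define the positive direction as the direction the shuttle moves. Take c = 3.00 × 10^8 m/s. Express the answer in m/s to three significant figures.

2.97 × 10^8 m/s

In units of c (dividing by 3.00 × 10^8 m/s): v = 0.757, u' = 0.937.
u = (u' + v)/(1 + u'v/c²):
u = (0.937 + 0.757) / (1 + 0.937·0.757) = 1.6933/1.7087 = 0.9910
Converting back: u = 0.9910 × 3.00 × 10^8 m/s.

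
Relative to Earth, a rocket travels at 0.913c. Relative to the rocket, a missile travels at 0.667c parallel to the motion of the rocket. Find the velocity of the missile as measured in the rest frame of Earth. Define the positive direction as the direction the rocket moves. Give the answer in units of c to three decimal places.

With v = 0.913 and u' = 0.667 (in units of c),
u = (u' + v)/(1 + u'v/c²):
u = (0.667 + 0.913) / (1 + 0.667·0.913) = 1.5800/1.6090 = 0.9820
(Galilean addition would give +1.580c, exceeding c.)

0.982c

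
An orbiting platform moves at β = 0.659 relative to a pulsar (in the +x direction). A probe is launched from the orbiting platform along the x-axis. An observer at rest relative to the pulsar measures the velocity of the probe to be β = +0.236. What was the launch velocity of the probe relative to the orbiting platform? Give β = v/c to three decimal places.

Invert the composition law: u' = (u − v)/(1 − uv/c²).
u' = (0.236 − 0.659) / (1 − (0.236)(0.659)) = -0.4230/0.8445 = -0.5009.

β = -0.501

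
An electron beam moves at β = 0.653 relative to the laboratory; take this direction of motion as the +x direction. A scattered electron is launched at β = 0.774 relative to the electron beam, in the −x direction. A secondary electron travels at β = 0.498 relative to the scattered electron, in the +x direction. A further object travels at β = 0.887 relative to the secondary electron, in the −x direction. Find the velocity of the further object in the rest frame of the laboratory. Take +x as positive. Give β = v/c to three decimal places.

Apply u = (u' + v)/(1 + u'v/c²) successively, working outward toward the laboratory.
Start: velocity of the electron beam relative to the laboratory = 0.6530c.
Compose with the scattered electron (u' = -0.774 in the electron beam frame): u_1 = (-0.774 + 0.653) / (1 + (-0.774)·0.653) = -0.1210/0.4946 = -0.2447.
Compose with the secondary electron (u' = 0.498 in the scattered electron frame): u_2 = (0.498 + (-0.245)) / (1 + 0.498·(-0.245)) = 0.2533/0.8782 = 0.2885.
Compose with the further object (u' = -0.887 in the secondary electron frame): u_3 = (-0.887 + 0.288) / (1 + (-0.887)·0.288) = -0.5985/0.7441 = -0.8043.

β = -0.804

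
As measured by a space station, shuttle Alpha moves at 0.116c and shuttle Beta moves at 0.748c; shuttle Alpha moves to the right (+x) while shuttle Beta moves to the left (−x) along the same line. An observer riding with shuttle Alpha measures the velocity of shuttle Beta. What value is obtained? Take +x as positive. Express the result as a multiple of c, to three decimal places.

β_A = 0.116, β_B = -0.748.
Transform to A's frame with the inverse velocity-addition law: u' = (u − v)/(1 − uv/c²), taking u = β_B and v = β_A.
u' = (-0.748 − 0.116) / (1 − (0.116)(-0.748)) = -0.8640/1.0868 = -0.7950.

-0.795c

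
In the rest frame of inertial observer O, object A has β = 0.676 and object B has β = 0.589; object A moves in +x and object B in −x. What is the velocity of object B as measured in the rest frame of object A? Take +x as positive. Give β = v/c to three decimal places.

β = -0.905

β_A = 0.676, β_B = -0.589.
Transform to A's frame with the inverse velocity-addition law: u' = (u − v)/(1 − uv/c²), taking u = β_B and v = β_A.
u' = (-0.589 − 0.676) / (1 − (0.676)(-0.589)) = -1.2650/1.3982 = -0.9048.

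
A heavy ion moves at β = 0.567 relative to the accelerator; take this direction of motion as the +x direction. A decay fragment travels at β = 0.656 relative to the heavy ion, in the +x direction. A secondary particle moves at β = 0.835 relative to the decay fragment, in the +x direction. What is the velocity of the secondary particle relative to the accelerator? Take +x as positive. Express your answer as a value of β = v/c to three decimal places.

Apply u = (u' + v)/(1 + u'v/c²) successively, working outward toward the accelerator.
Start: velocity of the heavy ion relative to the accelerator = 0.5670c.
Compose with the decay fragment (u' = 0.656 in the heavy ion frame): u_1 = (0.656 + 0.567) / (1 + 0.656·0.567) = 1.2230/1.3720 = 0.8914.
Compose with the secondary particle (u' = 0.835 in the decay fragment frame): u_2 = (0.835 + 0.891) / (1 + 0.835·0.891) = 1.7264/1.7443 = 0.9897.

β = 0.990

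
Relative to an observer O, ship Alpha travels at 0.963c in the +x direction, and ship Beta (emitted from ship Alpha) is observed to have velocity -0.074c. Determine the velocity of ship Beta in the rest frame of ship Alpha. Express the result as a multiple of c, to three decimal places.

-0.968c

Invert the composition law: u' = (u − v)/(1 − uv/c²).
u' = (-0.074 − 0.963) / (1 − (-0.074)(0.963)) = -1.0370/1.0713 = -0.9680.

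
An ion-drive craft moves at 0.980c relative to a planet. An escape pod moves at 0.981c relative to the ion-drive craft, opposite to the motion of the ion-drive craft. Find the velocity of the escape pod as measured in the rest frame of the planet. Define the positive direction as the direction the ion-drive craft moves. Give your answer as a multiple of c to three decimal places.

-0.026c

With v = 0.980 and u' = -0.981 (in units of c),
u = (u' + v)/(1 + u'v/c²):
u = (-0.981 + 0.980) / (1 + (-0.981)·0.980) = -0.0010/0.0386 = -0.0259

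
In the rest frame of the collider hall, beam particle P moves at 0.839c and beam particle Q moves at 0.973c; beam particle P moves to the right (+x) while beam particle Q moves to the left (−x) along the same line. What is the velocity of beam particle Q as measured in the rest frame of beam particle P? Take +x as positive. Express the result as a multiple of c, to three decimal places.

-0.998c

β_A = 0.839, β_B = -0.973.
Transform to A's frame with the inverse velocity-addition law: u' = (u − v)/(1 − uv/c²), taking u = β_B and v = β_A.
u' = (-0.973 − 0.839) / (1 − (0.839)(-0.973)) = -1.8120/1.8163 = -0.9976.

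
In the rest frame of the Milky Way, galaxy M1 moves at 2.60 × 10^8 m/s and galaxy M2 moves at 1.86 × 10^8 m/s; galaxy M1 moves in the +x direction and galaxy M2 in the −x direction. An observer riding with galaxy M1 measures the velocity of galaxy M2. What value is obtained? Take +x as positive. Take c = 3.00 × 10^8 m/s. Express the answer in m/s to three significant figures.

-2.90 × 10^8 m/s

β_A = 0.867, β_B = -0.620 (dividing each by c = 3.00 × 10^8 m/s).
Transform to A's frame with the inverse velocity-addition law: u' = (u − v)/(1 − uv/c²), taking u = β_B and v = β_A.
u' = (-0.620 − 0.867) / (1 − (0.867)(-0.620)) = -1.4867/1.5373 = -0.9670.
u' = -0.9670 × 3.00 × 10^8 m/s.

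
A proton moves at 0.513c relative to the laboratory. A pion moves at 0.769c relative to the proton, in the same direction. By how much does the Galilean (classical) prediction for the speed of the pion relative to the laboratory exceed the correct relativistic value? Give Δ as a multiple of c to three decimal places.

Δ = 0.363c

Galilean: u_cl = 0.769 + 0.513 = 1.2820.
Relativistic: u_rel = (0.769 + 0.513) / (1 + 0.769·0.513) = 1.2820/1.3945 = 0.9193.
Δ = 1.2820 − 0.9193 = 0.3627.
(The classical prediction exceeds c; the relativistic result does not.)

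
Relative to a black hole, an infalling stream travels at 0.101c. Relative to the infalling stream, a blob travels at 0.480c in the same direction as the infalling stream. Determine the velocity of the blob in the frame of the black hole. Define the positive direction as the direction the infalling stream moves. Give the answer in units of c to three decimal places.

With v = 0.101 and u' = 0.480 (in units of c),
u = (u' + v)/(1 + u'v/c²):
u = (0.480 + 0.101) / (1 + 0.480·0.101) = 0.5810/1.0485 = 0.5541

0.554c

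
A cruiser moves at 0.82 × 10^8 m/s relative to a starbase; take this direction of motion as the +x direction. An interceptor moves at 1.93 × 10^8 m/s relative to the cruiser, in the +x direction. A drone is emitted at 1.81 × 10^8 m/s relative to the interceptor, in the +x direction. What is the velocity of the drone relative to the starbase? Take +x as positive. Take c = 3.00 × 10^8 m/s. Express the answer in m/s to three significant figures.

Apply u = (u' + v)/(1 + u'v/c²) successively, working outward toward the starbase.
(Dividing each given speed by c = 3.00 × 10^8 m/s to work in units of c.)
Start: velocity of the cruiser relative to the starbase = 0.2733c.
Compose with the interceptor (u' = 0.643 in the cruiser frame): u_1 = (0.643 + 0.273) / (1 + 0.643·0.273) = 0.9167/1.1758 = 0.7796.
Compose with the drone (u' = 0.603 in the interceptor frame): u_2 = (0.603 + 0.780) / (1 + 0.603·0.780) = 1.3829/1.4703 = 0.9405.
So u = 0.9405 × 3.00 × 10^8 m/s.

2.82 × 10^8 m/s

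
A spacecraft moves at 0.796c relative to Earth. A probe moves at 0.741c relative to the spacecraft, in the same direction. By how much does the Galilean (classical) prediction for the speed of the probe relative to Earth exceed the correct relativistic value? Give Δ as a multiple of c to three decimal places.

Δ = 0.570c

Galilean: u_cl = 0.741 + 0.796 = 1.5370.
Relativistic: u_rel = (0.741 + 0.796) / (1 + 0.741·0.796) = 1.5370/1.5898 = 0.9668.
Δ = 1.5370 − 0.9668 = 0.5702.
(The classical prediction exceeds c; the relativistic result does not.)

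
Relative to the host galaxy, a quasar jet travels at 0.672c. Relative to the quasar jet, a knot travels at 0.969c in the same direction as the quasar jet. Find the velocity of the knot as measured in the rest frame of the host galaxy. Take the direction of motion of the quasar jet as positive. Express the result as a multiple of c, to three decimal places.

With v = 0.672 and u' = 0.969 (in units of c),
u = (u' + v)/(1 + u'v/c²):
u = (0.969 + 0.672) / (1 + 0.969·0.672) = 1.6410/1.6512 = 0.9938
(Galilean addition would give +1.641c, exceeding c.)

0.994c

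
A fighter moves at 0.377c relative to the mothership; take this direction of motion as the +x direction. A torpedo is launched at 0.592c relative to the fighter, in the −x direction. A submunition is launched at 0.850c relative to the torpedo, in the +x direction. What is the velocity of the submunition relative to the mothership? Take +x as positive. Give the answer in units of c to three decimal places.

+0.750c

Apply u = (u' + v)/(1 + u'v/c²) successively, working outward toward the mothership.
Start: velocity of the fighter relative to the mothership = 0.3770c.
Compose with the torpedo (u' = -0.592 in the fighter frame): u_1 = (-0.592 + 0.377) / (1 + (-0.592)·0.377) = -0.2150/0.7768 = -0.2768.
Compose with the submunition (u' = 0.850 in the torpedo frame): u_2 = (0.850 + (-0.277)) / (1 + 0.850·(-0.277)) = 0.5732/0.7647 = 0.7496.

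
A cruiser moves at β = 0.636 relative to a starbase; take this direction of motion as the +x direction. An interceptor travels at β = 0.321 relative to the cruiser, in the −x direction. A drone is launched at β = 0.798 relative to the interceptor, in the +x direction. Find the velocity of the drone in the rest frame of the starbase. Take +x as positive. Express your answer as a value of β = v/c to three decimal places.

β = +0.907

Apply u = (u' + v)/(1 + u'v/c²) successively, working outward toward the starbase.
Start: velocity of the cruiser relative to the starbase = 0.6360c.
Compose with the interceptor (u' = -0.321 in the cruiser frame): u_1 = (-0.321 + 0.636) / (1 + (-0.321)·0.636) = 0.3150/0.7958 = 0.3958.
Compose with the drone (u' = 0.798 in the interceptor frame): u_2 = (0.798 + 0.396) / (1 + 0.798·0.396) = 1.1938/1.3159 = 0.9072.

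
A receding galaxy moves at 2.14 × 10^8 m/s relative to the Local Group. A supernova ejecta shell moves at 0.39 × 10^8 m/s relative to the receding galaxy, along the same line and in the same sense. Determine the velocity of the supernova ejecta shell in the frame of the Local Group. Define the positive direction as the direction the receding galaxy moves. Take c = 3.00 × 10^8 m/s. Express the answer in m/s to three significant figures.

In units of c (dividing by 3.00 × 10^8 m/s): v = 0.713, u' = 0.130.
u = (u' + v)/(1 + u'v/c²):
u = (0.130 + 0.713) / (1 + 0.130·0.713) = 0.8433/1.0927 = 0.7718
Converting back: u = 0.7718 × 3.00 × 10^8 m/s.

2.32 × 10^8 m/s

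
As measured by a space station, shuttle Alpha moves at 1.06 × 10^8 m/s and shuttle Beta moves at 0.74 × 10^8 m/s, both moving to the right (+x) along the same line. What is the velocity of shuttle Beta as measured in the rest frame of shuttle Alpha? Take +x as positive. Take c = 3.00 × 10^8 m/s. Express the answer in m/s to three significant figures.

β_A = 0.353, β_B = 0.247 (dividing each by c = 3.00 × 10^8 m/s).
Transform to A's frame with the inverse velocity-addition law: u' = (u − v)/(1 − uv/c²), taking u = β_B and v = β_A.
u' = (0.247 − 0.353) / (1 − (0.353)(0.247)) = -0.1067/0.9128 = -0.1169.
u' = -0.1169 × 3.00 × 10^8 m/s.

-3.51 × 10^7 m/s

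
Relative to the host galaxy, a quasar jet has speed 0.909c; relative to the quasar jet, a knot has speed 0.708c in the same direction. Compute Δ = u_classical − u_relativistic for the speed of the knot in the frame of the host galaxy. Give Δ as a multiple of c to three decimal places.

Galilean: u_cl = 0.708 + 0.909 = 1.6170.
Relativistic: u_rel = (0.708 + 0.909) / (1 + 0.708·0.909) = 1.6170/1.6436 = 0.9838.
Δ = 1.6170 − 0.9838 = 0.6332.
(The classical prediction exceeds c; the relativistic result does not.)

Δ = 0.633c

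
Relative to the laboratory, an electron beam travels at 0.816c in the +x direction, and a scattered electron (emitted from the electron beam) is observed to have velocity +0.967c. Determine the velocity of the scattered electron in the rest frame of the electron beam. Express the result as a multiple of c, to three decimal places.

+0.716c

Invert the composition law: u' = (u − v)/(1 − uv/c²).
u' = (0.967 − 0.816) / (1 − (0.967)(0.816)) = 0.1510/0.2109 = 0.7159.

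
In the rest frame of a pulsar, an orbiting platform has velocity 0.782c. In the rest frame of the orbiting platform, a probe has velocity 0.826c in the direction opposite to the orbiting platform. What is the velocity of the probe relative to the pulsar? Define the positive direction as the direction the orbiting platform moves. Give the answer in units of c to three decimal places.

With v = 0.782 and u' = -0.826 (in units of c),
u = (u' + v)/(1 + u'v/c²):
u = (-0.826 + 0.782) / (1 + (-0.826)·0.782) = -0.0440/0.3541 = -0.1243

-0.124c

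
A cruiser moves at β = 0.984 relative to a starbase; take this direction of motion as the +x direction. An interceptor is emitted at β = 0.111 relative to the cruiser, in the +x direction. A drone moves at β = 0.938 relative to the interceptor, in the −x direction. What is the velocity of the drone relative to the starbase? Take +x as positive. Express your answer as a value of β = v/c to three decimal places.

Apply u = (u' + v)/(1 + u'v/c²) successively, working outward toward the starbase.
Start: velocity of the cruiser relative to the starbase = 0.9840c.
Compose with the interceptor (u' = 0.111 in the cruiser frame): u_1 = (0.111 + 0.984) / (1 + 0.111·0.984) = 1.0950/1.1092 = 0.9872.
Compose with the drone (u' = -0.938 in the interceptor frame): u_2 = (-0.938 + 0.987) / (1 + (-0.938)·0.987) = 0.0492/0.0740 = 0.6643.

β = +0.664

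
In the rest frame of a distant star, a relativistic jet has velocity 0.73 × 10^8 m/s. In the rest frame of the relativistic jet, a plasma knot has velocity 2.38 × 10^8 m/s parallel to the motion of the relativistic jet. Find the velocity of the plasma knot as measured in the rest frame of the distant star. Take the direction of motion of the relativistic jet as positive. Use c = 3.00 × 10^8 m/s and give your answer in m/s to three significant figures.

In units of c (dividing by 3.00 × 10^8 m/s): v = 0.243, u' = 0.793.
u = (u' + v)/(1 + u'v/c²):
u = (0.793 + 0.243) / (1 + 0.793·0.243) = 1.0367/1.1930 = 0.8689
Converting back: u = 0.8689 × 3.00 × 10^8 m/s.

2.61 × 10^8 m/s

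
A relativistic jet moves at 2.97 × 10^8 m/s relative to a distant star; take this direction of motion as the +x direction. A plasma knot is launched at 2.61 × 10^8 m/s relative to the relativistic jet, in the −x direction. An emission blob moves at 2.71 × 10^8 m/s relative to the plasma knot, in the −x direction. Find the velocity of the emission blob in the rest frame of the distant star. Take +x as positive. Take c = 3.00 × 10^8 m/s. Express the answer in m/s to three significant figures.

-5.24 × 10^7 m/s

Apply u = (u' + v)/(1 + u'v/c²) successively, working outward toward the distant star.
(Dividing each given speed by c = 3.00 × 10^8 m/s to work in units of c.)
Start: velocity of the relativistic jet relative to the distant star = 0.9900c.
Compose with the plasma knot (u' = -0.870 in the relativistic jet frame): u_1 = (-0.870 + 0.990) / (1 + (-0.870)·0.990) = 0.1200/0.1387 = 0.8652.
Compose with the emission blob (u' = -0.903 in the plasma knot frame): u_2 = (-0.903 + 0.865) / (1 + (-0.903)·0.865) = -0.0382/0.2185 = -0.1747.
So u = -0.1747 × 3.00 × 10^8 m/s.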